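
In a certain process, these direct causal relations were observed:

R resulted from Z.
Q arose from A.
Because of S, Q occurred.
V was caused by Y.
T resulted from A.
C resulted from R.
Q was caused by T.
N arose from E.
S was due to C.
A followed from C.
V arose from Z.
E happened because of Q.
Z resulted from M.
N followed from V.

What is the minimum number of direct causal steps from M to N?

Shortest chain: M → Z → V → N.

3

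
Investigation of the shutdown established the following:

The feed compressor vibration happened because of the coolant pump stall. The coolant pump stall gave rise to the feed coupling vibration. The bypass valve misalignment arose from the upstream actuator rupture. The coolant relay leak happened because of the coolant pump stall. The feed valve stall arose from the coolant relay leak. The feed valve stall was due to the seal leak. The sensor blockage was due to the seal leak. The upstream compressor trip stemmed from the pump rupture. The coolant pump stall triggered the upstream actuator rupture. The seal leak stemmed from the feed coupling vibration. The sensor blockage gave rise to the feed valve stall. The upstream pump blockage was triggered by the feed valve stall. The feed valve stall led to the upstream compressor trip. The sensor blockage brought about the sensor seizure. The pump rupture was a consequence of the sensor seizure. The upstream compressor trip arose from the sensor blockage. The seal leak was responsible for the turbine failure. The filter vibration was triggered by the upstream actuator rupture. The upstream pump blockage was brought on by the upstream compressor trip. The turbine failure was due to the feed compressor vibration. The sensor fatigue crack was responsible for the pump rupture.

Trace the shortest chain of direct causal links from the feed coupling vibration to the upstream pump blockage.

the feed coupling vibration → the seal leak → the feed valve stall → the upstream pump blockage

the feed coupling vibration → the seal leak
the seal leak → the feed valve stall
the feed valve stall → the upstream pump blockage
Length: 3 steps.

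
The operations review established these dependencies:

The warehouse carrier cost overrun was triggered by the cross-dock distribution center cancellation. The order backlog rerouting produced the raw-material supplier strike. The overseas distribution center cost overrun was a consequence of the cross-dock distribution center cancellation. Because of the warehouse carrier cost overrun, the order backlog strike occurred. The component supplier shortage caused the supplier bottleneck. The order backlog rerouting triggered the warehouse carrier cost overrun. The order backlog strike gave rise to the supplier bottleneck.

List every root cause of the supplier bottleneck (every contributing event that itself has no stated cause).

Tracing upstream from the supplier bottleneck: the supplier bottleneck ← the order backlog strike ← the warehouse carrier cost overrun ← the order backlog rerouting.
A separate upstream branch: the supplier bottleneck ← the order backlog strike ← the warehouse carrier cost overrun ← the cross-dock distribution center cancellation.
A separate upstream branch: the supplier bottleneck ← the component supplier shortage.
Each of those chain origins has no stated cause.

the component supplier shortage, the cross-dock distribution center cancellation, the order backlog rerouting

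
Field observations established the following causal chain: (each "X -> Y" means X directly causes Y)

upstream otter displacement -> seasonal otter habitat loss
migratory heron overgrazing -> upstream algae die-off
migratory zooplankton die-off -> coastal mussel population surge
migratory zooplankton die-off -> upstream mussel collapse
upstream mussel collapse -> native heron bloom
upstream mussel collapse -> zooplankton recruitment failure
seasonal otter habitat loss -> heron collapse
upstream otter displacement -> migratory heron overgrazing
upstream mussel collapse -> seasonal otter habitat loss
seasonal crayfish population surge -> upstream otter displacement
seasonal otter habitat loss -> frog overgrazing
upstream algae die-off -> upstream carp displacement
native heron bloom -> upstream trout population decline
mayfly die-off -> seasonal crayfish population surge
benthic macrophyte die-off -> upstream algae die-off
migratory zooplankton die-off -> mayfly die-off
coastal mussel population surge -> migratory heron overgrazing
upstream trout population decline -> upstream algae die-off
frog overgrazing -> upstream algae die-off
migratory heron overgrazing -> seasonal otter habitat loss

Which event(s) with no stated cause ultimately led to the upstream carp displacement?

Tracing upstream from the upstream carp displacement: the upstream carp displacement ← the upstream algae die-off ← the migratory heron overgrazing ← the coastal mussel population surge ← the migratory zooplankton die-off.
A separate upstream branch: the upstream carp displacement ← the upstream algae die-off ← the benthic macrophyte die-off.
Each of those chain origins has no stated cause.

the benthic macrophyte die-off, the migratory zooplankton die-off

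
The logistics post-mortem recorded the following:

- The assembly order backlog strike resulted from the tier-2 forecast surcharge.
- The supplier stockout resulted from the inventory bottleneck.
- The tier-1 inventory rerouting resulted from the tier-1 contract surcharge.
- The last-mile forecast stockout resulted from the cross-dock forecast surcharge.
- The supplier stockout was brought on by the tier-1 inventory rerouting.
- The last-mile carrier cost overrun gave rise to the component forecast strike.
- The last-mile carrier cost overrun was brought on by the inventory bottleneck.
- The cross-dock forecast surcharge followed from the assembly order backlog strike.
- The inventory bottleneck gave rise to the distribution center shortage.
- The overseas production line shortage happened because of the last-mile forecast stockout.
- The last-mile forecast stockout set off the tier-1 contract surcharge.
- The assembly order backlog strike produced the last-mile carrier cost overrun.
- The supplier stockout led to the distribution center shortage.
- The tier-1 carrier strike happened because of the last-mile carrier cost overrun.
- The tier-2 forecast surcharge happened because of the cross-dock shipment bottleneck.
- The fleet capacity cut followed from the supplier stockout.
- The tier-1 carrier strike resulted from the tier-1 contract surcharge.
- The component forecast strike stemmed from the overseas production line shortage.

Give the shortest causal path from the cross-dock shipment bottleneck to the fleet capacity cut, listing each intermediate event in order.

the cross-dock shipment bottleneck → the tier-2 forecast surcharge
the tier-2 forecast surcharge → the assembly order backlog strike
the assembly order backlog strike → the cross-dock forecast surcharge
the cross-dock forecast surcharge → the last-mile forecast stockout
the last-mile forecast stockout → the tier-1 contract surcharge
the tier-1 contract surcharge → the tier-1 inventory rerouting
the tier-1 inventory rerouting → the supplier stockout
the supplier stockout → the fleet capacity cut
Length: 8 steps.

the cross-dock shipment bottleneck → the tier-2 forecast surcharge → the assembly order backlog strike → the cross-dock forecast surcharge → the last-mile forecast stockout → the tier-1 contract surcharge → the tier-1 inventory rerouting → the supplier stockout → the fleet capacity cut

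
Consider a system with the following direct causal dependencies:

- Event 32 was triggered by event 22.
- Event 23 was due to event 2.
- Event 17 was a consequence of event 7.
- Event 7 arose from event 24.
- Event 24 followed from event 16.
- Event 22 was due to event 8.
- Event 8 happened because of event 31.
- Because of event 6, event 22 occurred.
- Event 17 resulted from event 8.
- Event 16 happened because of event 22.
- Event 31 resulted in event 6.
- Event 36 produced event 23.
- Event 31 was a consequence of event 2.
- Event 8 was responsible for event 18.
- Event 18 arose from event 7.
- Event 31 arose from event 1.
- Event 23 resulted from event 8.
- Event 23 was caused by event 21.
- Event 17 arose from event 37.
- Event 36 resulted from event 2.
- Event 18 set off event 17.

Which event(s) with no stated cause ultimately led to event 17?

Tracing upstream from event 17: event 17 ← event 8 ← event 31 ← event 1.
A separate upstream branch: event 17 ← event 8 ← event 31 ← event 2.
A separate upstream branch: event 17 ← event 37.
Each of those chain origins has no stated cause.

event 1, event 2, event 37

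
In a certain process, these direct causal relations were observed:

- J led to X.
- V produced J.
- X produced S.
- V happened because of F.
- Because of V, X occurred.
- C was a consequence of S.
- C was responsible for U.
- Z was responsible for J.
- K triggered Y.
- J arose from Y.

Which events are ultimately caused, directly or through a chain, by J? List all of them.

Direct effects: X.
2 steps out: S.
3 steps out: C.
4 steps out: U.
Not reachable from it: K, F, Z, V, Y.

C, S, U, X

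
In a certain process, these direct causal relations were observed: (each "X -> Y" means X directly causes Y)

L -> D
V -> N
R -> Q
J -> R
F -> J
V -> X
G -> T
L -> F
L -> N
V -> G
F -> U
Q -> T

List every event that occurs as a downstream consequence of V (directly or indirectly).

G, N, T, X

Direct effects: X, N, G.
2 steps out: T.
Not reachable from it: L, F, J, R, Q, D, U.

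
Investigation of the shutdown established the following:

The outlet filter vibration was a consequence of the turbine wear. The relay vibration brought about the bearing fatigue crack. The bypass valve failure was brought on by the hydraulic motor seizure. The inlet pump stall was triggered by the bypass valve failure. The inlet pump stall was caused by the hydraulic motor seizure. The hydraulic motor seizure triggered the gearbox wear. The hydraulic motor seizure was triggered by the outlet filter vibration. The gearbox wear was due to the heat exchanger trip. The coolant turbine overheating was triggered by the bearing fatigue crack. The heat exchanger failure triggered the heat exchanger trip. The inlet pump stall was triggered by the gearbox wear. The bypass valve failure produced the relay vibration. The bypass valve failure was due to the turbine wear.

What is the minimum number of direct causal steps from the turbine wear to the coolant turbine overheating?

Shortest chain: the turbine wear → the bypass valve failure → the relay vibration → the bearing fatigue crack → the coolant turbine overheating.

4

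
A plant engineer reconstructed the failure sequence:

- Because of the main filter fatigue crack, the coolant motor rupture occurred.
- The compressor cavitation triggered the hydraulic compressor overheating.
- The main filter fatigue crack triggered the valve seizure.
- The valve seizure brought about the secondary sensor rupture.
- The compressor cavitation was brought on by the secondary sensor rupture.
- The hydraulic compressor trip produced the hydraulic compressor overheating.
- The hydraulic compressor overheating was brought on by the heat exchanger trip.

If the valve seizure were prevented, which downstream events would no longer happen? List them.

the compressor cavitation, the secondary sensor rupture

Downstream of the valve seizure: the secondary sensor rupture, the compressor cavitation, the hydraulic compressor overheating.
Of those, still caused via another path: the hydraulic compressor overheating.
The remainder have no surviving cause.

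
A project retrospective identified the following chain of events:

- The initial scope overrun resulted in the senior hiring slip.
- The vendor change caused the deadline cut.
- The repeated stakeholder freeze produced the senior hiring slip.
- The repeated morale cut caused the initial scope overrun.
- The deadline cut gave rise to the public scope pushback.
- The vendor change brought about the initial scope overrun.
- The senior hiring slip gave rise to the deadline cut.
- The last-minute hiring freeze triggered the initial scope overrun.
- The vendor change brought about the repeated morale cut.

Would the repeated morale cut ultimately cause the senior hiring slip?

Yes

There is a causal chain: the repeated morale cut → the initial scope overrun → the senior hiring slip.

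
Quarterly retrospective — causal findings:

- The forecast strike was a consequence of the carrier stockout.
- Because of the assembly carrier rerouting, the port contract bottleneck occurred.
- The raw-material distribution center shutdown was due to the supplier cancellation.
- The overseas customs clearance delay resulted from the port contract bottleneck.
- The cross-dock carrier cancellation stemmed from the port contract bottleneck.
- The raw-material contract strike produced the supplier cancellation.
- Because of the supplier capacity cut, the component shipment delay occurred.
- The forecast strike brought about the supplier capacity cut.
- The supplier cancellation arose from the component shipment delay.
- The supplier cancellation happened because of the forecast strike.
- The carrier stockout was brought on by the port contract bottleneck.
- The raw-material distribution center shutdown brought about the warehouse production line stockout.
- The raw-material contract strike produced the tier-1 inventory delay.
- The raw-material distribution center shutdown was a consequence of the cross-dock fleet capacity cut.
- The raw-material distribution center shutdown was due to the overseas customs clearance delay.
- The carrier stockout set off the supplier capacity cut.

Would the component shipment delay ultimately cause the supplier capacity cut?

The component shipment delay leads to the supplier cancellation, the raw-material distribution center shutdown, the warehouse production line stockout; the supplier capacity cut is not among them.

No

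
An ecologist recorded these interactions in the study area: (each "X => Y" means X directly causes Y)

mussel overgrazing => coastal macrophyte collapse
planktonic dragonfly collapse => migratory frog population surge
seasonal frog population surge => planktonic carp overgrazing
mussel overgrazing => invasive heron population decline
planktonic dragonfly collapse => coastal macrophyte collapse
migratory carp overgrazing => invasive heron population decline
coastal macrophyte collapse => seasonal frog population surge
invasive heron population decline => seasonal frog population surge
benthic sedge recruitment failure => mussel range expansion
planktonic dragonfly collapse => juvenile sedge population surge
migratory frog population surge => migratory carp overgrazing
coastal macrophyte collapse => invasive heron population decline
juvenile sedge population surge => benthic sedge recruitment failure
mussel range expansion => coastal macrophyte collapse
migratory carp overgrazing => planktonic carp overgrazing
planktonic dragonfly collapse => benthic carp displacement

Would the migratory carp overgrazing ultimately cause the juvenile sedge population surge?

The migratory carp overgrazing leads to the invasive heron population decline, the seasonal frog population surge, the planktonic carp overgrazing; the juvenile sedge population surge is not among them.

No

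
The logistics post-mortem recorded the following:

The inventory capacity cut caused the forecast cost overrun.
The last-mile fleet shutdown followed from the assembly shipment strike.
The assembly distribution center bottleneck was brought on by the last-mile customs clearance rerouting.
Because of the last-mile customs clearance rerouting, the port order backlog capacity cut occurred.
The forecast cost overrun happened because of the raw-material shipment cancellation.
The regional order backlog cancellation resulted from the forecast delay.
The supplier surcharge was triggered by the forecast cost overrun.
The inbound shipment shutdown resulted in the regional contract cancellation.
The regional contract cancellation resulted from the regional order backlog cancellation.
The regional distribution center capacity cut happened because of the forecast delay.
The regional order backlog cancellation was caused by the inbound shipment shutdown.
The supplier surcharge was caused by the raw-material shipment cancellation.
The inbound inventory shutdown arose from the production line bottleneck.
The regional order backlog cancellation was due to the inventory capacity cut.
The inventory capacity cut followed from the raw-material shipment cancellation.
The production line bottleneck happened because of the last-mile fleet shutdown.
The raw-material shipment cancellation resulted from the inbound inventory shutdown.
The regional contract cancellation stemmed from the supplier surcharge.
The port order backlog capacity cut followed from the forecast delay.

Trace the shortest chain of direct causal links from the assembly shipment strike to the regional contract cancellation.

the assembly shipment strike → the last-mile fleet shutdown → the production line bottleneck → the inbound inventory shutdown → the raw-material shipment cancellation → the supplier surcharge → the regional contract cancellation

the assembly shipment strike → the last-mile fleet shutdown
the last-mile fleet shutdown → the production line bottleneck
the production line bottleneck → the inbound inventory shutdown
the inbound inventory shutdown → the raw-material shipment cancellation
the raw-material shipment cancellation → the supplier surcharge
the supplier surcharge → the regional contract cancellation
Length: 6 steps.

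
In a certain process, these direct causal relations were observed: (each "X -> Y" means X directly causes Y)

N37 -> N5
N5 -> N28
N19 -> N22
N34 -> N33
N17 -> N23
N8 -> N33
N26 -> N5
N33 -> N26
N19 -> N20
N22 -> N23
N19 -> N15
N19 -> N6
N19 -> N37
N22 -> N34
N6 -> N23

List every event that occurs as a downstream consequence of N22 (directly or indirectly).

N23, N26, N28, N33, N34, N5

Direct effects: N34, N23.
2 steps out: N33.
3 steps out: N26.
4 steps out: N5.
5 steps out: N28.
Not reachable from it: N19, N15, N8, N20, N37, N17, N6.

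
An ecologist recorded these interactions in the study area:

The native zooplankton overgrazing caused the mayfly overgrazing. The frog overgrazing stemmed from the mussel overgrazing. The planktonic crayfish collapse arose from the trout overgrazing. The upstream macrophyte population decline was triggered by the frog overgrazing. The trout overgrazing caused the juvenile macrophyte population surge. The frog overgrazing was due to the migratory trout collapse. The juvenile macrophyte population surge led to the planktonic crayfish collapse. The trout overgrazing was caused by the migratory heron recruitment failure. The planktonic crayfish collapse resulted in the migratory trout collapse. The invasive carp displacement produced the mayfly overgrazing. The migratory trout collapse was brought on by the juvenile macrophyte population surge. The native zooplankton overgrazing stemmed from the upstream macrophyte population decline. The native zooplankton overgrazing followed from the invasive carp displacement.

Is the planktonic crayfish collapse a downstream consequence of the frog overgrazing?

No

The frog overgrazing leads to the upstream macrophyte population decline, the native zooplankton overgrazing, the mayfly overgrazing; the planktonic crayfish collapse is not among them.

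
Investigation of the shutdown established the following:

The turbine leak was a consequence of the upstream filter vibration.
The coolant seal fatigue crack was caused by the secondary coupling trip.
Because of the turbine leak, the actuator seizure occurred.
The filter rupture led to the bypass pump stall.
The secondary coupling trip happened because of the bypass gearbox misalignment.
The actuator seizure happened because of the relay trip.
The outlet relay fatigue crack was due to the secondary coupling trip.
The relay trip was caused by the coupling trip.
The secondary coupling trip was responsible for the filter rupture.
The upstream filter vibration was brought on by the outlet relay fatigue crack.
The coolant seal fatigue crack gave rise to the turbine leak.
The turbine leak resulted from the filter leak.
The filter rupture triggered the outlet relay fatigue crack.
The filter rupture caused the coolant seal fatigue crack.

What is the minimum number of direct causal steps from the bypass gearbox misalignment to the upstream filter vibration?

Shortest chain: the bypass gearbox misalignment → the secondary coupling trip → the outlet relay fatigue crack → the upstream filter vibration.

3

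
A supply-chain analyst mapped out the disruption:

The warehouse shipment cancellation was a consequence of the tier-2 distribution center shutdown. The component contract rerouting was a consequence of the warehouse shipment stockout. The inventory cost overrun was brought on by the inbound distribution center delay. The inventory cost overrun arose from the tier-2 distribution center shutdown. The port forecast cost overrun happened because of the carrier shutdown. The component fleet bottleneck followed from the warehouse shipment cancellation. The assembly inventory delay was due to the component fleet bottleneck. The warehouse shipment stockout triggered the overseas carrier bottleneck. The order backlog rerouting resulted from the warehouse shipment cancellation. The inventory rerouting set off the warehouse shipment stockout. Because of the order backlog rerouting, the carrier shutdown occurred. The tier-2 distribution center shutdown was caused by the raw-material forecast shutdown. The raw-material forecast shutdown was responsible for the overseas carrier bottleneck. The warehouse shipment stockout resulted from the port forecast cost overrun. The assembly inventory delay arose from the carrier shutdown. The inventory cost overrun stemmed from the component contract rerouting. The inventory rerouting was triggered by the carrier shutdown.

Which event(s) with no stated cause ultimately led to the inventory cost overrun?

the inbound distribution center delay, the raw-material forecast shutdown

Tracing upstream from the inventory cost overrun: the inventory cost overrun ← the tier-2 distribution center shutdown ← the raw-material forecast shutdown.
A separate upstream branch: the inventory cost overrun ← the inbound distribution center delay.
Each of those chain origins has no stated cause.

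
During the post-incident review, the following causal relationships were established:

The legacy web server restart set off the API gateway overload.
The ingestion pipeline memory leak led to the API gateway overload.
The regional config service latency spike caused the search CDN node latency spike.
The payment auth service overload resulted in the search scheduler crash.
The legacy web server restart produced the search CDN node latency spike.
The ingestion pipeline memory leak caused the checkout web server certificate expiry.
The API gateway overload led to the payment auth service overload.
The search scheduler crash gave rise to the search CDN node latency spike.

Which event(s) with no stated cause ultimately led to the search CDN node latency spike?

the ingestion pipeline memory leak, the legacy web server restart, the regional config service latency spike

Tracing upstream from the search CDN node latency spike: the search CDN node latency spike ← the search scheduler crash ← the payment auth service overload ← the API gateway overload ← the ingestion pipeline memory leak.
A separate upstream branch: the search CDN node latency spike ← the legacy web server restart.
A separate upstream branch: the search CDN node latency spike ← the regional config service latency spike.
Each of those chain origins has no stated cause.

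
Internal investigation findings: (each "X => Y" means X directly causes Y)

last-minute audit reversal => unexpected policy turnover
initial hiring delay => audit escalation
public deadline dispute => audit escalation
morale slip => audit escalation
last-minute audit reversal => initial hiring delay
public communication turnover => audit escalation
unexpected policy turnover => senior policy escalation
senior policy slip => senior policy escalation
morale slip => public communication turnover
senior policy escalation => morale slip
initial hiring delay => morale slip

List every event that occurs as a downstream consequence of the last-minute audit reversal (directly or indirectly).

Direct effects: the initial hiring delay, the unexpected policy turnover.
2 steps out: the senior policy escalation, the morale slip, the audit escalation.
3 steps out: the public communication turnover.
Not reachable from it: the senior policy slip, the public deadline dispute.

the audit escalation, the initial hiring delay, the morale slip, the public communication turnover, the senior policy escalation, the unexpected policy turnover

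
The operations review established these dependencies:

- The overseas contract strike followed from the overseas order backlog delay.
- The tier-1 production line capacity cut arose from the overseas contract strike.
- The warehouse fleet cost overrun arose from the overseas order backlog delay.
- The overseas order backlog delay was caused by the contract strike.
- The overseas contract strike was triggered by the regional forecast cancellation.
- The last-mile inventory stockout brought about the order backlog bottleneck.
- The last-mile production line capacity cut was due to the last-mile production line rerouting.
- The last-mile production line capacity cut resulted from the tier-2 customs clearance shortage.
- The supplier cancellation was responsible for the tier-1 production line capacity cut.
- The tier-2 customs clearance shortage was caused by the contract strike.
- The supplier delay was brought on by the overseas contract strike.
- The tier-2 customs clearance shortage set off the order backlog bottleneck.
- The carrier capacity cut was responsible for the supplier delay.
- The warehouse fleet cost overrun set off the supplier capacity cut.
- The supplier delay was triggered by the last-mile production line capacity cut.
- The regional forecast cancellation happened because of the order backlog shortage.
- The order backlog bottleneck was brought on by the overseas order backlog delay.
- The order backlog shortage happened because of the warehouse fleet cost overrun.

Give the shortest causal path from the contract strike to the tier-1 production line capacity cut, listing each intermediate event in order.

the contract strike → the overseas order backlog delay → the overseas contract strike → the tier-1 production line capacity cut

the contract strike → the overseas order backlog delay
the overseas order backlog delay → the overseas contract strike
the overseas contract strike → the tier-1 production line capacity cut
Length: 3 steps.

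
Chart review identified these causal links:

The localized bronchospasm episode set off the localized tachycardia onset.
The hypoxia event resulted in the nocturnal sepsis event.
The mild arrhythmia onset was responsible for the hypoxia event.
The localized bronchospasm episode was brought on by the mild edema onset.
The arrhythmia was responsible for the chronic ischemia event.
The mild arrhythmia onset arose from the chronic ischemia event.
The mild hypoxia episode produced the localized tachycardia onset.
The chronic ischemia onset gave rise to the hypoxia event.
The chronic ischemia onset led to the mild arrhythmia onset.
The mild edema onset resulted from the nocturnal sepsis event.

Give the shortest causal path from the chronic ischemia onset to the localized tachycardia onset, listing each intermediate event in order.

the chronic ischemia onset → the hypoxia event → the nocturnal sepsis event → the mild edema onset → the localized bronchospasm episode → the localized tachycardia onset

the chronic ischemia onset → the hypoxia event
the hypoxia event → the nocturnal sepsis event
the nocturnal sepsis event → the mild edema onset
the mild edema onset → the localized bronchospasm episode
the localized bronchospasm episode → the localized tachycardia onset
Length: 5 steps.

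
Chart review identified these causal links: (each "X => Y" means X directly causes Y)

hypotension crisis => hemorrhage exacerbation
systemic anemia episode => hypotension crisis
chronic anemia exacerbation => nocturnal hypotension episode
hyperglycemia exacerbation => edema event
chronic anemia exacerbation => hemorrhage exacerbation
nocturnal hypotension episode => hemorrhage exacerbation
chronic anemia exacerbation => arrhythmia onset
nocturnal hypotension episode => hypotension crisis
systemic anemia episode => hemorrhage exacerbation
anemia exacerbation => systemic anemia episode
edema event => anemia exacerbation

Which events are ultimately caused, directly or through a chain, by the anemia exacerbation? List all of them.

Direct effects: the systemic anemia episode.
2 steps out: the hypotension crisis, the hemorrhage exacerbation.
Not reachable from it: the hyperglycemia exacerbation, the chronic anemia exacerbation, the edema event, the arrhythmia onset, the nocturnal hypotension episode.

the hemorrhage exacerbation, the hypotension crisis, the systemic anemia episode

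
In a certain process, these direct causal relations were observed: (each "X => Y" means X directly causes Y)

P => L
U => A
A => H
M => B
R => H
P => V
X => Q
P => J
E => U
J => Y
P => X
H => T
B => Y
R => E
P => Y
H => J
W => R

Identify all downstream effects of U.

Direct effects: A.
2 steps out: H.
3 steps out: T, J.
4 steps out: Y.
Not reachable from it: P, W, L, V, M, X, R, E, B, Q.

A, H, J, T, Y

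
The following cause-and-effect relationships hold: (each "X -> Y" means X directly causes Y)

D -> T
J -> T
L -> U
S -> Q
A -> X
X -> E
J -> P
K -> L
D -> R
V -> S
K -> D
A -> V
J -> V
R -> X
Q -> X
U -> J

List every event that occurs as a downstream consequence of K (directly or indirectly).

Direct effects: D, L.
2 steps out: R, U, T.
3 steps out: J, X.
4 steps out: P, V, E.
5 steps out: S.
6 steps out: Q.
Not reachable from it: A.

D, E, J, L, P, Q, R, S, T, U, V, X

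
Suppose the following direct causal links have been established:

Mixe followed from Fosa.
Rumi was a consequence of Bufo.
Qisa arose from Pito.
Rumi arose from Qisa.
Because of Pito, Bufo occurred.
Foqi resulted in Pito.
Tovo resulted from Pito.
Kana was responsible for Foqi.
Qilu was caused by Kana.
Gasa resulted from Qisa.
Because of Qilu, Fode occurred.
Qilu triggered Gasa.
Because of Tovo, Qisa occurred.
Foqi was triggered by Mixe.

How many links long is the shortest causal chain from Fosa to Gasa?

Shortest chain: Fosa → Mixe → Foqi → Pito → Qisa → Gasa.

5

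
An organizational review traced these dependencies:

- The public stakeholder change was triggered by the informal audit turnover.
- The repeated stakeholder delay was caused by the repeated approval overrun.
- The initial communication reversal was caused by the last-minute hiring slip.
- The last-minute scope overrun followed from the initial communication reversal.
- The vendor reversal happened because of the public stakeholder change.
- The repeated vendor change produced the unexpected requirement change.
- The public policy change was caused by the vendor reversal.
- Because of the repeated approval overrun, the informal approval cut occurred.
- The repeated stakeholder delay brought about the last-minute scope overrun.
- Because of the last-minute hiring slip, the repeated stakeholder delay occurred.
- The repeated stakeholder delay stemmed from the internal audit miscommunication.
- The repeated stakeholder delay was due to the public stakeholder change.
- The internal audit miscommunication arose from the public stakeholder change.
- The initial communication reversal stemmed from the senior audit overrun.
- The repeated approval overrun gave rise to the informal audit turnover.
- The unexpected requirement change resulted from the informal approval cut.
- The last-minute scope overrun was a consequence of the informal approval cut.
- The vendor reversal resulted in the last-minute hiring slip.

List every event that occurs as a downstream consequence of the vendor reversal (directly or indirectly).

the initial communication reversal, the last-minute hiring slip, the last-minute scope overrun, the public policy change, the repeated stakeholder delay

Direct effects: the last-minute hiring slip, the public policy change.
2 steps out: the initial communication reversal, the repeated stakeholder delay.
3 steps out: the last-minute scope overrun.
Not reachable from it: the repeated approval overrun, the informal audit turnover, the public stakeholder change, the internal audit miscommunication, the senior audit overrun, the informal approval cut, the repeated vendor change, the unexpected requirement change.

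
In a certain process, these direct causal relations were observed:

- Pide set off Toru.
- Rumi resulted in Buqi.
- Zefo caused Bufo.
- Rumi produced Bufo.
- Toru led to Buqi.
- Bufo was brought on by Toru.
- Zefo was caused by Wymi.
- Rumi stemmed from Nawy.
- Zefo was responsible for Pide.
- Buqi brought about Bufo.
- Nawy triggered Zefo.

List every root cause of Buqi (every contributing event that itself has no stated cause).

Nawy, Wymi

Tracing upstream from Buqi: Buqi ← Rumi ← Nawy.
A separate upstream branch: Buqi ← Toru ← Pide ← Zefo ← Wymi.
Each of those chain origins has no stated cause.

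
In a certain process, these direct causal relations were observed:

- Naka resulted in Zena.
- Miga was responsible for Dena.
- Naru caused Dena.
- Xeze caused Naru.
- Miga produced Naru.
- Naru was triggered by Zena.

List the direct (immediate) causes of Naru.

Upstream contributors include Naka, but only Miga, Xeze, Zena feed directly into Naru.

Miga, Xeze, Zena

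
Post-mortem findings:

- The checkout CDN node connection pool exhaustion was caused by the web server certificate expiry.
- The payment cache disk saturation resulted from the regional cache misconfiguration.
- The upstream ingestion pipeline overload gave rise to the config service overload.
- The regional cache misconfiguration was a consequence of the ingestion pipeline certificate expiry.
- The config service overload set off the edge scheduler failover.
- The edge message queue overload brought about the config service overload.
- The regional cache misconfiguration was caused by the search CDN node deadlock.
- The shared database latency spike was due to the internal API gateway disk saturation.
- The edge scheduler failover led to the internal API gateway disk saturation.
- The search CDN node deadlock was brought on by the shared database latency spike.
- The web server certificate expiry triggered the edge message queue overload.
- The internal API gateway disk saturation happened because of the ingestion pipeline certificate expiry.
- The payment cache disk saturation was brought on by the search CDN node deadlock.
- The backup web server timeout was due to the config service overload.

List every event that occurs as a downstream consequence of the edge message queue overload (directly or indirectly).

Direct effects: the config service overload.
2 steps out: the edge scheduler failover, the backup web server timeout.
3 steps out: the internal API gateway disk saturation.
4 steps out: the shared database latency spike.
5 steps out: the search CDN node deadlock.
6 steps out: the regional cache misconfiguration, the payment cache disk saturation.
Not reachable from it: the upstream ingestion pipeline overload, the web server certificate expiry, the checkout CDN node connection pool exhaustion, the ingestion pipeline certificate expiry.

the backup web server timeout, the config service overload, the edge scheduler failover, the internal API gateway disk saturation, the payment cache disk saturation, the regional cache misconfiguration, the search CDN node deadlock, the shared database latency spike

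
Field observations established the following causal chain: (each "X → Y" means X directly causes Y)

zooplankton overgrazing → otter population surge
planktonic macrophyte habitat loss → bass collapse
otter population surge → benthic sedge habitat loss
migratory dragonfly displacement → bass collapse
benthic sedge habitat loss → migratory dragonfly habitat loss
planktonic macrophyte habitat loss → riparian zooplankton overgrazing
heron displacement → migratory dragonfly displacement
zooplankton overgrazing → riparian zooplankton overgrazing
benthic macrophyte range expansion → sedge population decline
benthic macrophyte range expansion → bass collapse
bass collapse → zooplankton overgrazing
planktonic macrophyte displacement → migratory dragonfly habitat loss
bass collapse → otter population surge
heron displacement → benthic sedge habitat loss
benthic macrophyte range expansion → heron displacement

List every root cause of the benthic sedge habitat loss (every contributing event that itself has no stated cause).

Tracing upstream from the benthic sedge habitat loss: the benthic sedge habitat loss ← the heron displacement ← the benthic macrophyte range expansion.
A separate upstream branch: the benthic sedge habitat loss ← the otter population surge ← the bass collapse ← the planktonic macrophyte habitat loss.
Each of those chain origins has no stated cause.

the benthic macrophyte range expansion, the planktonic macrophyte habitat loss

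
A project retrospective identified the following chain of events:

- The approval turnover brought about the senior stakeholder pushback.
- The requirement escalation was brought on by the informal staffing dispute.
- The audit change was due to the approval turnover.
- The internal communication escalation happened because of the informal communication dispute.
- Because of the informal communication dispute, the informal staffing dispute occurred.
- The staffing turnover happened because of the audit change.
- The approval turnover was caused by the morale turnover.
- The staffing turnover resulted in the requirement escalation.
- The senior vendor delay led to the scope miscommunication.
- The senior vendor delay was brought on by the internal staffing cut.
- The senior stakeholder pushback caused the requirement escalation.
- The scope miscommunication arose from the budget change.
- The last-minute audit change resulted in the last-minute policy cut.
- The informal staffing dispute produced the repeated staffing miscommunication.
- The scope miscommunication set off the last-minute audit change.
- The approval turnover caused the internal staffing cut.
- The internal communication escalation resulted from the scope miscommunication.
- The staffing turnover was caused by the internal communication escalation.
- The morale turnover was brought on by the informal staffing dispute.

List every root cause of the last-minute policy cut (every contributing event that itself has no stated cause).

Tracing upstream from the last-minute policy cut: the last-minute policy cut ← the last-minute audit change ← the scope miscommunication ← the senior vendor delay ← the internal staffing cut ← the approval turnover ← the morale turnover ← the informal staffing dispute ← the informal communication dispute.
A separate upstream branch: the last-minute policy cut ← the last-minute audit change ← the scope miscommunication ← the budget change.
Each of those chain origins has no stated cause.

the budget change, the informal communication dispute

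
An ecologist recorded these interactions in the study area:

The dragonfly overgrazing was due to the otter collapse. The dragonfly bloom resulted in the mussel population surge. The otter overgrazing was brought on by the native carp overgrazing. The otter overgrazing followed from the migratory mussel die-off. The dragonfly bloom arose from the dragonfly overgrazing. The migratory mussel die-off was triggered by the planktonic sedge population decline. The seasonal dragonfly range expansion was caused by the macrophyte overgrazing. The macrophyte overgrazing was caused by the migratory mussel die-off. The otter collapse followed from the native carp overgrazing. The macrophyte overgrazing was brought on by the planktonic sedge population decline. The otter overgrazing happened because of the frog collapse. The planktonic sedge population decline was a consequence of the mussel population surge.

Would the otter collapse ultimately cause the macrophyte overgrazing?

Yes

There is a causal chain: the otter collapse → the dragonfly overgrazing → the dragonfly bloom → the mussel population surge → the planktonic sedge population decline → the macrophyte overgrazing.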